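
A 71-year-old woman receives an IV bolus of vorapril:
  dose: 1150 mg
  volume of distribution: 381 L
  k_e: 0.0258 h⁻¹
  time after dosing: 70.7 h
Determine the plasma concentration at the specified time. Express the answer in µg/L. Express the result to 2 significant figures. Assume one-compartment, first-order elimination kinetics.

490 µg/L

C₀ = Dose / Vd = 1150 / 381 = 3.018 mg/L
C = C₀ · e^(−k·t) = 3.018 × e^(−0.02580 × 70.7)
  = 3.018 × 0.1614 = 0.4871 mg/L
Convert: 0.4871 mg/L × 1000 = 487.1 µg/L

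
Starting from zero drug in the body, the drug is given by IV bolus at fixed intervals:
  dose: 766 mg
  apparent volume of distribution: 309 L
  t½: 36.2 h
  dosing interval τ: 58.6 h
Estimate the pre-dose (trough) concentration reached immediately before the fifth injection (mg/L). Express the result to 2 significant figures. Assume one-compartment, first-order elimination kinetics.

C₀ per dose = Dose / Vd = 766 / 309 = 2.479 mg/L
k = ln2 / t½ = 0.693147 / 36.2 = 0.01915 h⁻¹
Fraction remaining after one interval: r = e^(−kτ) = e^(−0.01915 × 58.6) = 0.3256
Before dose 5, 4 doses have been given (aged 1τ, 2τ, 3τ, 4τ).
C_trough = C₀ × (r + r² + … + r^4) = C₀ × r(1−r^4)/(1−r)
        = 2.479 × 0.3256 × (1 − 0.01124) / (1 − 0.3256) = 1.183 mg/L

1.2 mg/L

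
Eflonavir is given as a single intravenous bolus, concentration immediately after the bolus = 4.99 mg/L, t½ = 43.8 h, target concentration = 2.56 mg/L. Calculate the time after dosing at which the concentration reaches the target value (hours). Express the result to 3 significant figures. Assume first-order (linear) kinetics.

k = ln2 / t½ = 0.693147 / 43.8 = 0.01583 h⁻¹
t = ln(C₀ / C) / k = ln(4.990 / 2.56) / 0.01583
  = ln(1.949) / 0.01583 = 0.6673 / 0.01583 = 42.15 h

42.2 h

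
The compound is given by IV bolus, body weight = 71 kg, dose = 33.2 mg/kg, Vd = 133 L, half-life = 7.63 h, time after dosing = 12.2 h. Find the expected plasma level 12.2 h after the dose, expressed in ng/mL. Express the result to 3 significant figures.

Total dose = 33.2 × 71 = 2357 mg
C₀ = Dose / Vd = 2357 / 133 = 17.72 mg/L
k = ln2 / t½ = 0.693147 / 7.63 = 0.09084 h⁻¹
C = C₀ · e^(−k·t) = 17.72 × e^(−0.09084 × 12.2)
  = 17.72 × 0.3301 = 5.849 mg/L
Convert: 5.849 mg/L × 1000 = 5849 ng/mL

5850 ng/mL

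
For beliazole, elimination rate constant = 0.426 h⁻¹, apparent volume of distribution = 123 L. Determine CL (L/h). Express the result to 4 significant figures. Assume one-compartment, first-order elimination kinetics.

52.40 L/h

CL = k × Vd = 0.426 × 123 = 52.40 L/h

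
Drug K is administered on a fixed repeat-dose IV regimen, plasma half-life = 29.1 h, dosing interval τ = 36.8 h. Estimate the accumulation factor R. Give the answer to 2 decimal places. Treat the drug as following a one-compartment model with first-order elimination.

1.71

k = ln2 / t½ = 0.693147 / 29.1 = 0.02382 h⁻¹
e^(−kτ) = e^(−0.02382 × 36.8) = 0.4162
Accumulation ratio R = 1 / (1 − e^(−kτ)) = 1 / (1 − 0.4162) = 1.713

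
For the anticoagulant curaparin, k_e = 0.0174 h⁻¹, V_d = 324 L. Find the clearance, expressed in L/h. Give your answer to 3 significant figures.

5.64 L/h

CL = k × Vd = 0.0174 × 324 = 5.638 L/h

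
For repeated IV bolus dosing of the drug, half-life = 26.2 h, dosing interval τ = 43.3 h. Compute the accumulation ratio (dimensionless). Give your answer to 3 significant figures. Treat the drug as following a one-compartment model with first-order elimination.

k = ln2 / t½ = 0.693147 / 26.2 = 0.02646 h⁻¹
e^(−kτ) = e^(−0.02646 × 43.3) = 0.3180
Accumulation ratio R = 1 / (1 − e^(−kτ)) = 1 / (1 − 0.3180) = 1.466

1.47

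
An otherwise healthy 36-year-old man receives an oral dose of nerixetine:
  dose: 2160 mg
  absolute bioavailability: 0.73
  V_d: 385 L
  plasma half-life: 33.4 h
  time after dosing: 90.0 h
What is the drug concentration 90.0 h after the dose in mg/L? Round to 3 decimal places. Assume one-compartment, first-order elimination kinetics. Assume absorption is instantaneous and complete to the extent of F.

Amount reaching circulation = F × Dose = 0.73 × 2160 = 1577 mg
C₀ = F·Dose / Vd = 1577 / 385 = 4.096 mg/L
k = ln2 / t½ = 0.693147 / 33.4 = 0.02075 h⁻¹
C = C₀ · e^(−k·t) = 4.096 × e^(−0.02075 × 90.0)
  = 4.096 × 0.1545 = 0.6328 mg/L

0.633 mg/L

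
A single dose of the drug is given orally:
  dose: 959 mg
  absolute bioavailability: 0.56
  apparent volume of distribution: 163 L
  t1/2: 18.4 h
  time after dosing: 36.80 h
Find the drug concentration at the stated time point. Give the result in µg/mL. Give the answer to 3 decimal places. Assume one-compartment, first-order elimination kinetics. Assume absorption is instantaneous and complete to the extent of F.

Amount reaching circulation = F × Dose = 0.56 × 959.0 = 537.0 mg
C₀ = F·Dose / Vd = 537.0 / 163 = 3.294 mg/L
k = ln2 / t½ = 0.693147 / 18.4 = 0.03767 h⁻¹
t / t½ = 36.80 / 18.4 = 2 half-lives
C = C₀ × (1/2)^2 = 3.294 × 0.2500 = 0.8235 mg/L
(0.8235 mg/L = 0.8235 µg/mL)

0.824 µg/mL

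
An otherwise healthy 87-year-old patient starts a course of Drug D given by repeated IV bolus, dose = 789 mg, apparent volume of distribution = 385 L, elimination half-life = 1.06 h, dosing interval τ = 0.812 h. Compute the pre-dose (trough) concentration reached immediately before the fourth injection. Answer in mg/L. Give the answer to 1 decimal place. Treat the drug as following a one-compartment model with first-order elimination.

2.3 mg/L

C₀ per dose = Dose / Vd = 789 / 385 = 2.049 mg/L
k = ln2 / t½ = 0.693147 / 1.06 = 0.6539 h⁻¹
Fraction remaining after one interval: r = e^(−kτ) = e^(−0.6539 × 0.812) = 0.5880
Before dose 4, 3 doses have been given (aged 1τ, 2τ, 3τ).
C_trough = C₀ × (r + r² + … + r^3) = C₀ × r(1−r^3)/(1−r)
        = 2.049 × 0.5880 × (1 − 0.2033) / (1 − 0.5880) = 2.330 mg/L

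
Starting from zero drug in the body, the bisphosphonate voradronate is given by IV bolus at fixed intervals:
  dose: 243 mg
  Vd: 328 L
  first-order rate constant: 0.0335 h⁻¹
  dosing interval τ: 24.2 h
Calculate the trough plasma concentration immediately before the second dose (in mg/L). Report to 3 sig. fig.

0.329 mg/L

C₀ per dose = Dose / Vd = 243 / 328 = 0.7409 mg/L
Fraction remaining after one interval: r = e^(−kτ) = e^(−0.03350 × 24.2) = 0.4445
Before dose 2, 1 dose has been given (aged 1τ).
C_trough = C₀ × r = 0.7409 × 0.4445 = 0.3293 mg/L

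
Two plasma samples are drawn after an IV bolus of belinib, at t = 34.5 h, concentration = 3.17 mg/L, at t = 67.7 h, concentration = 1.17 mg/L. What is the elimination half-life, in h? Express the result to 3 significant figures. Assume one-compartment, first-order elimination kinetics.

23.1 h

k = ln(C₁/C₂) / (t₂ − t₁) = ln(3.17/1.17) / (67.7 − 34.5)
  = 0.9967 / 33.20 = 0.03002 h⁻¹
t½ = ln2 / k = 0.693147 / 0.03002 = 23.09 h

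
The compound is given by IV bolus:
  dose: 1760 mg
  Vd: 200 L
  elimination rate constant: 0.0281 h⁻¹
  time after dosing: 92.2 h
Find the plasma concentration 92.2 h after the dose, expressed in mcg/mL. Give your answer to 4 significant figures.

C₀ = Dose / Vd = 1760 / 200 = 8.800 mg/L
C = C₀ · e^(−k·t) = 8.800 × e^(−0.02810 × 92.2)
  = 8.800 × 0.07496 = 0.6596 mg/L
(0.6596 mg/L = 0.6596 mcg/mL)

0.6596 mcg/mL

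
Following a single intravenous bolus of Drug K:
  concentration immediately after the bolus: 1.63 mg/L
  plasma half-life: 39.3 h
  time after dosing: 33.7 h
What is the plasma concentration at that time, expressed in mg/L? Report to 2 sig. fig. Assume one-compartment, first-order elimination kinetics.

k = ln2 / t½ = 0.693147 / 39.3 = 0.01764 h⁻¹
C = C₀ · e^(−k·t) = 1.630 × e^(−0.01764 × 33.7)
  = 1.630 × 0.5519 = 0.8996 mg/L

0.90 mg/L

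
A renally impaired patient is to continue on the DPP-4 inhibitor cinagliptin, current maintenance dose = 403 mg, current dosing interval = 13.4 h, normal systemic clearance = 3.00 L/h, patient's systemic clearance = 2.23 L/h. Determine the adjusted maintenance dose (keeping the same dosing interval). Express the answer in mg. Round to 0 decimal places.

To keep the same average steady-state level, dosing rate must scale with clearance.
CL ratio = 2.23 / 3.00 = 0.7433
New dose (same interval) = 403 × 0.7433 = 299.5 mg

300 mg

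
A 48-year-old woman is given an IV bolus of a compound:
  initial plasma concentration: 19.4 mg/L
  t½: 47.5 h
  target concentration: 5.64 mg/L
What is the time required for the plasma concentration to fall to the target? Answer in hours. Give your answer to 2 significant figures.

k = ln2 / t½ = 0.693147 / 47.5 = 0.01459 h⁻¹
t = ln(C₀ / C) / k = ln(19.40 / 5.64) / 0.01459
  = ln(3.440) / 0.01459 = 1.235 / 0.01459 = 84.65 h

85 h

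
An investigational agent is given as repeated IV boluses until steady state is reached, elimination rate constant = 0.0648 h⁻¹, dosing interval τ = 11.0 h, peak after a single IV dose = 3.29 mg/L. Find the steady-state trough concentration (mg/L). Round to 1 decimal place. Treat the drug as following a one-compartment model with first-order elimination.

3.2 mg/L

e^(−kτ) = e^(−0.06480 × 11.0) = 0.4903
Accumulation ratio R = 1 / (1 − e^(−kτ)) = 1 / (1 − 0.4903) = 1.962
Steady-state trough = C₀ × R × e^(−kτ) = 3.29 × 1.962 × 0.4903 = 3.165 mg/L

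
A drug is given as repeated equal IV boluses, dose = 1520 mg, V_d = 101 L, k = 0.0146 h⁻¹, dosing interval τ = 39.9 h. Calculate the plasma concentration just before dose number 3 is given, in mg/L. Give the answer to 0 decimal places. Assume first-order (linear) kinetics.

C₀ per dose = Dose / Vd = 1520 / 101 = 15.05 mg/L
Fraction remaining after one interval: r = e^(−kτ) = e^(−0.01460 × 39.9) = 0.5585
Before dose 3, 2 doses have been given (aged 1τ, 2τ).
C_trough = C₀ × (r + r²) = 15.05 × (0.5585 + 0.3119) = 13.10 mg/L

13 mg/L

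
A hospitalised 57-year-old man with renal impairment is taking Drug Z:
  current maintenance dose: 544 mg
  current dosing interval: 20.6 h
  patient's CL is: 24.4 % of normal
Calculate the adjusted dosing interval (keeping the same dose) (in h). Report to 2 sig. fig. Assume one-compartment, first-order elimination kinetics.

To keep the same average steady-state level, dosing rate must scale with clearance.
CL ratio = 24.4 / 100 = 0.2440
New interval (same dose) = 20.6 / 0.2440 = 84.43 h

84 h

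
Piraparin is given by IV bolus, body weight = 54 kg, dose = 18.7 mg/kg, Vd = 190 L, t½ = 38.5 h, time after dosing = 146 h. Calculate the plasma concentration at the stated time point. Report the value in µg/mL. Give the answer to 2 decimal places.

0.38 µg/mL

Total dose = 18.7 × 54 = 1010 mg
C₀ = Dose / Vd = 1010 / 190 = 5.316 mg/L
k = ln2 / t½ = 0.693147 / 38.5 = 0.01800 h⁻¹
C = C₀ · e^(−k·t) = 5.316 × e^(−0.01800 × 146)
  = 5.316 × 0.07222 = 0.3839 mg/L
(0.3839 mg/L = 0.3839 µg/mL)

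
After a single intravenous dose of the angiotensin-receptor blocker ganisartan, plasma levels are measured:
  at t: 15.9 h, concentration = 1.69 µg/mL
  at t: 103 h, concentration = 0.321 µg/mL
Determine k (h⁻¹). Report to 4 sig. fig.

0.01907 h⁻¹

k = ln(C₁/C₂) / (t₂ − t₁) = ln(1.69/0.321) / (103 − 15.9)
  = 1.661 / 87.10 = 0.01907 h⁻¹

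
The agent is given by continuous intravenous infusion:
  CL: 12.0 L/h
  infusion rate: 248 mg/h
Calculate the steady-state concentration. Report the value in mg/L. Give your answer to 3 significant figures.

20.7 mg/L

At steady state Css = R₀ / CL = 248 / 12.00 = 20.67 mg/L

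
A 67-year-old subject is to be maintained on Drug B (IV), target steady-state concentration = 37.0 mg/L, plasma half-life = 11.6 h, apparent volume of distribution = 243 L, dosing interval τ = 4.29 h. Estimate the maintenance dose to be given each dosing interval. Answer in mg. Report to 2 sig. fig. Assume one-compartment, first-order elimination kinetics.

2300 mg

k = ln2 / t½ = 0.693147 / 11.6 = 0.05975 h⁻¹
CL = k × Vd = 0.05975 × 243 = 14.52 L/h
At steady state, Dose/τ = Css × CL.
Dose = Css × CL × τ = 37.0 × 14.52 × 4.29 = 2305 mg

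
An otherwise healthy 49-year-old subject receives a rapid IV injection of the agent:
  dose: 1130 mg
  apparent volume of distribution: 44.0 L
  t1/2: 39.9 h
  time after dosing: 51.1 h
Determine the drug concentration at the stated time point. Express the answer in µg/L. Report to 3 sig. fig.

C₀ = Dose / Vd = 1130 / 44.0 = 25.68 mg/L
k = ln2 / t½ = 0.693147 / 39.9 = 0.01737 h⁻¹
C = C₀ · e^(−k·t) = 25.68 × e^(−0.01737 × 51.1)
  = 25.68 × 0.4116 = 10.57 mg/L
Convert: 10.57 mg/L × 1000 = 10570 µg/L

10600 µg/L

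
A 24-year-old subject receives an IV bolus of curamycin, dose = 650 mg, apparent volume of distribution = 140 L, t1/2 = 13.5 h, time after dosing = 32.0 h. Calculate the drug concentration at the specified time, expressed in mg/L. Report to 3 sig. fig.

C₀ = Dose / Vd = 650.0 / 140 = 4.643 mg/L
k = ln2 / t½ = 0.693147 / 13.5 = 0.05134 h⁻¹
C = C₀ · e^(−k·t) = 4.643 × e^(−0.05134 × 32.0)
  = 4.643 × 0.1934 = 0.8980 mg/L

0.898 mg/L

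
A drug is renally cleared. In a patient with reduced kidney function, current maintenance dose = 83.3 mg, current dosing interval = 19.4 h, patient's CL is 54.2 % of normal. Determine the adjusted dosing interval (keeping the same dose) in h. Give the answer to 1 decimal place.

To keep the same average steady-state level, dosing rate must scale with clearance.
CL ratio = 54.2 / 100 = 0.5420
New interval (same dose) = 19.4 / 0.5420 = 35.79 h

35.8 h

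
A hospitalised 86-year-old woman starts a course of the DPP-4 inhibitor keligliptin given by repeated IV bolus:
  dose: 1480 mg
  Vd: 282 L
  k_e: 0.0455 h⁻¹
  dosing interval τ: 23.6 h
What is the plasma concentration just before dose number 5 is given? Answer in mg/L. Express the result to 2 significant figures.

2.7 mg/L

C₀ per dose = Dose / Vd = 1480 / 282 = 5.248 mg/L
Fraction remaining after one interval: r = e^(−kτ) = e^(−0.04550 × 23.6) = 0.3417
Before dose 5, 4 doses have been given (aged 1τ, 2τ, 3τ, 4τ).
C_trough = C₀ × (r + r² + … + r^4) = C₀ × r(1−r^4)/(1−r)
        = 5.248 × 0.3417 × (1 − 0.01363) / (1 − 0.3417) = 2.687 mg/L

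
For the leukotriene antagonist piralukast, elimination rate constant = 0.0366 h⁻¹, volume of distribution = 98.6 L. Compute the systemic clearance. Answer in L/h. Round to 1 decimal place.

3.6 L/h

CL = k × Vd = 0.0366 × 98.6 = 3.609 L/h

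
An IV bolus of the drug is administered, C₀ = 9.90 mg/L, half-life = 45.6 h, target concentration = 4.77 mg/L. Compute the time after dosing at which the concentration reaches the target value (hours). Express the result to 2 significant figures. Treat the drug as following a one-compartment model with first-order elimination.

48 h

k = ln2 / t½ = 0.693147 / 45.6 = 0.01520 h⁻¹
t = ln(C₀ / C) / k = ln(9.900 / 4.77) / 0.01520
  = ln(2.075) / 0.01520 = 0.7300 / 0.01520 = 48.03 h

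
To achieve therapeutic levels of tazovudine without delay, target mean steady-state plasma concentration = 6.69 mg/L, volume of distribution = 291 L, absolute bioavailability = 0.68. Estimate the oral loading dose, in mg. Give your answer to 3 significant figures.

2860 mg

LD = Css × Vd / F = 6.69 × 291 / 0.68 = 2863 mg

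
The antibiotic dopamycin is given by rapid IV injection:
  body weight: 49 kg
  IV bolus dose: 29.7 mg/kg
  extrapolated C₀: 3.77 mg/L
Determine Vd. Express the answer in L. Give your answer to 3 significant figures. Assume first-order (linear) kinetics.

386 L

Dose = 29.7 × 49 = 1455 mg
Vd = Dose / C₀ = 1455 / 3.77 = 385.9 L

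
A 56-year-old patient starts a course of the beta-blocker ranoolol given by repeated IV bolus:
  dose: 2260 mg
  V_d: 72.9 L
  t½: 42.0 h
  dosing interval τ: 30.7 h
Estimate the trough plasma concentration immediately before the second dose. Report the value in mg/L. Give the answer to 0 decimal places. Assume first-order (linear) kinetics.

19 mg/L

C₀ per dose = Dose / Vd = 2260 / 72.9 = 31.00 mg/L
k = ln2 / t½ = 0.693147 / 42.0 = 0.01650 h⁻¹
Fraction remaining after one interval: r = e^(−kτ) = e^(−0.01650 × 30.7) = 0.6026
Before dose 2, 1 dose has been given (aged 1τ).
C_trough = C₀ × r = 31.00 × 0.6026 = 18.68 mg/L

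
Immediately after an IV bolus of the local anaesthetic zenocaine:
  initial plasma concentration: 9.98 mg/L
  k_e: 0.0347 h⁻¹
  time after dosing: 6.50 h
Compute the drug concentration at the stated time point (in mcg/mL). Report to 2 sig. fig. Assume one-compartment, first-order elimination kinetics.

8.0 mcg/mL

C = C₀ · e^(−k·t) = 9.980 × e^(−0.03470 × 6.50)
  = 9.980 × 0.7981 = 7.965 mg/L
(7.965 mg/L = 7.965 mcg/mL)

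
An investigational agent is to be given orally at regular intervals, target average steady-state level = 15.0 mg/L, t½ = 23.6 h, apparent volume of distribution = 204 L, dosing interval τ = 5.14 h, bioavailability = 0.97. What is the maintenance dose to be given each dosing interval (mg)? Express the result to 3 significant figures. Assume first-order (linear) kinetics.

476 mg

k = ln2 / t½ = 0.693147 / 23.6 = 0.02937 h⁻¹
CL = k × Vd = 0.02937 × 204 = 5.991 L/h
At steady state, F × (Dose/τ) = Css × CL.
Dose = Css × CL × τ / F = 15.0 × 5.991 × 5.14 / 0.97 = 476.2 mg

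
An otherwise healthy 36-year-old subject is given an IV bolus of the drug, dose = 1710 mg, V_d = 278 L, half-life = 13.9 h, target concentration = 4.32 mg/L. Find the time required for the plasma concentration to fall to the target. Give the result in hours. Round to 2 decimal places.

7.09 h

C₀ = Dose / Vd = 1710 / 278 = 6.151 mg/L
k = ln2 / t½ = 0.693147 / 13.9 = 0.04987 h⁻¹
t = ln(C₀ / C) / k = ln(6.151 / 4.32) / 0.04987
  = ln(1.424) / 0.04987 = 0.3535 / 0.04987 = 7.088 h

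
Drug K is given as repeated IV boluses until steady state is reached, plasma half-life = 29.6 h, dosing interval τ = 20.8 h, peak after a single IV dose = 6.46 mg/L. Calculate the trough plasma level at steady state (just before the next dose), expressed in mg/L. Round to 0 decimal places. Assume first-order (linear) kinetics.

10 mg/L

k = ln2 / t½ = 0.693147 / 29.6 = 0.02342 h⁻¹
e^(−kτ) = e^(−0.02342 × 20.8) = 0.6144
Accumulation ratio R = 1 / (1 − e^(−kτ)) = 1 / (1 − 0.6144) = 2.593
Steady-state trough = C₀ × R × e^(−kτ) = 6.46 × 2.593 × 0.6144 = 10.29 mg/L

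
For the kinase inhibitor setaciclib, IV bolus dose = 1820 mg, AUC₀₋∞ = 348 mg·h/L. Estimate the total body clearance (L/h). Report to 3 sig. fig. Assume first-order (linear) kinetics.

CL = Dose / AUC = 1820 / 348 = 5.230 L/h

5.23 L/h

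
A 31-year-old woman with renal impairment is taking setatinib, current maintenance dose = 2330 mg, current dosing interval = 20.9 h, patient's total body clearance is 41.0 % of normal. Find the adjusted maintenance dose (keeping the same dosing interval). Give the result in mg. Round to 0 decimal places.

To keep the same average steady-state level, dosing rate must scale with clearance.
CL ratio = 41.0 / 100 = 0.4100
New dose (same interval) = 2330 × 0.4100 = 955.3 mg

955 mg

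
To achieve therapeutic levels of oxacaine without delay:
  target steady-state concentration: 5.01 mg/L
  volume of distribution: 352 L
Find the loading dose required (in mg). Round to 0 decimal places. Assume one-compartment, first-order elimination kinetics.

LD = Css × Vd = 5.01 × 352 = 1764 mg

1764 mg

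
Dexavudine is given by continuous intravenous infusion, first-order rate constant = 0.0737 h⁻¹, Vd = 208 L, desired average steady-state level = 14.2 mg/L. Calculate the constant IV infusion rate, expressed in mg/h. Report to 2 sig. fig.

CL = k × Vd = 0.07370 × 208 = 15.33 L/h
At steady state, infusion rate R₀ = Css × CL = 14.2 × 15.33 = 217.7 mg/h

220 mg/h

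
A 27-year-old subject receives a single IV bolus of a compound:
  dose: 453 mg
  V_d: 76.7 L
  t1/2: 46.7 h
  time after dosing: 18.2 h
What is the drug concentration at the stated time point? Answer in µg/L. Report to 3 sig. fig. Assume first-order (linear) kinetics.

4510 µg/L

C₀ = Dose / Vd = 453.0 / 76.7 = 5.906 mg/L
k = ln2 / t½ = 0.693147 / 46.7 = 0.01484 h⁻¹
C = C₀ · e^(−k·t) = 5.906 × e^(−0.01484 × 18.2)
  = 5.906 × 0.7633 = 4.508 mg/L
Convert: 4.508 mg/L × 1000 = 4508 µg/L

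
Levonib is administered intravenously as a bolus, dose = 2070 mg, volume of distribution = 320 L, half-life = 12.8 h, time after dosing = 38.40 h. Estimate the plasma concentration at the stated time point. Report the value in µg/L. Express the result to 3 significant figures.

C₀ = Dose / Vd = 2070 / 320 = 6.469 mg/L
k = ln2 / t½ = 0.693147 / 12.8 = 0.05415 h⁻¹
t / t½ = 38.40 / 12.8 = 3 half-lives
C = C₀ × (1/2)^3 = 6.469 × 0.1250 = 0.8086 mg/L
Convert: 0.8086 mg/L × 1000 = 808.6 µg/L

809 µg/L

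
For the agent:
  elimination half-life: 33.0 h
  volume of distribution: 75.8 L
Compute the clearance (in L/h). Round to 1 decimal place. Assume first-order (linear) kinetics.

1.6 L/h

k = ln2 / t½ = 0.693147 / 33.0 = 0.02100 h⁻¹
CL = k × Vd = 0.02100 × 75.8 = 1.592 L/h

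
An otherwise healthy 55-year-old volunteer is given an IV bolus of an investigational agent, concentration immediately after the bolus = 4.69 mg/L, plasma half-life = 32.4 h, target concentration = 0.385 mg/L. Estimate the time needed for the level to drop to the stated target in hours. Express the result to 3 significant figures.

117 h

k = ln2 / t½ = 0.693147 / 32.4 = 0.02139 h⁻¹
t = ln(C₀ / C) / k = ln(4.690 / 0.385) / 0.02139
  = ln(12.18) / 0.02139 = 2.500 / 0.02139 = 116.9 h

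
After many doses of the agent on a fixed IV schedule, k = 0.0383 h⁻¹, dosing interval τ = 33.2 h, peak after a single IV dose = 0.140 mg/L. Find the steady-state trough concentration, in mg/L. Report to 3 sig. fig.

e^(−kτ) = e^(−0.03830 × 33.2) = 0.2804
Accumulation ratio R = 1 / (1 − e^(−kτ)) = 1 / (1 − 0.2804) = 1.390
Steady-state trough = C₀ × R × e^(−kτ) = 0.140 × 1.390 × 0.2804 = 0.05457 mg/L

0.0546 mg/L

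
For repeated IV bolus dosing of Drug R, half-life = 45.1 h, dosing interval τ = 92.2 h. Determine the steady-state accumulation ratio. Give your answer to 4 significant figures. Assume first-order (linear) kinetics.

1.320

k = ln2 / t½ = 0.693147 / 45.1 = 0.01537 h⁻¹
e^(−kτ) = e^(−0.01537 × 92.2) = 0.2424
Accumulation ratio R = 1 / (1 − e^(−kτ)) = 1 / (1 − 0.2424) = 1.320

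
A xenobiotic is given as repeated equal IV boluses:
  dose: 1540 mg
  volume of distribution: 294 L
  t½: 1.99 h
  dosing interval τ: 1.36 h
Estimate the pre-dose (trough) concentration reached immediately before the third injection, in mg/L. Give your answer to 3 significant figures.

C₀ per dose = Dose / Vd = 1540 / 294 = 5.238 mg/L
k = ln2 / t½ = 0.693147 / 1.99 = 0.3483 h⁻¹
Fraction remaining after one interval: r = e^(−kτ) = e^(−0.3483 × 1.36) = 0.6227
Before dose 3, 2 doses have been given (aged 1τ, 2τ).
C_trough = C₀ × (r + r²) = 5.238 × (0.6227 + 0.3878) = 5.293 mg/L

5.29 mg/L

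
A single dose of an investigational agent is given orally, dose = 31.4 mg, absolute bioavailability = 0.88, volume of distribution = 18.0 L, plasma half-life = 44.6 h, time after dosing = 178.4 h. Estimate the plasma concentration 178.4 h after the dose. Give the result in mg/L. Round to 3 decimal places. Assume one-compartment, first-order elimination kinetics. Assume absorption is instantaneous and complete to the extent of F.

0.096 mg/L

Amount reaching circulation = F × Dose = 0.88 × 31.40 = 27.63 mg
C₀ = F·Dose / Vd = 27.63 / 18.0 = 1.535 mg/L
k = ln2 / t½ = 0.693147 / 44.6 = 0.01554 h⁻¹
t / t½ = 178.4 / 44.6 = 4 half-lives
C = C₀ × (1/2)^4 = 1.535 × 0.06250 = 0.09594 mg/L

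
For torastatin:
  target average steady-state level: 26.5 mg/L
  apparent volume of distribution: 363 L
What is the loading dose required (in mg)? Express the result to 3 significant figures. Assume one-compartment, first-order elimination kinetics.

LD = Css × Vd = 26.5 × 363 = 9620 mg

9620 mg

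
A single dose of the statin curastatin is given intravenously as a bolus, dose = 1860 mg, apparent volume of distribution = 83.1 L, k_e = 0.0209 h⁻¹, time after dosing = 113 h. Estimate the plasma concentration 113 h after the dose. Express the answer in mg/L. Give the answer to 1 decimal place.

C₀ = Dose / Vd = 1860 / 83.1 = 22.38 mg/L
C = C₀ · e^(−k·t) = 22.38 × e^(−0.02090 × 113)
  = 22.38 × 0.09426 = 2.110 mg/L

2.1 mg/L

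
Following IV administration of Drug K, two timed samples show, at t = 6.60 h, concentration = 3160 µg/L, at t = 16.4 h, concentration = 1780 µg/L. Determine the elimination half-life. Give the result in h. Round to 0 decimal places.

12 h

k = ln(C₁/C₂) / (t₂ − t₁) = ln(3160/1780) / (16.4 − 6.60)
  = 0.5740 / 9.800 = 0.05857 h⁻¹
t½ = ln2 / k = 0.693147 / 0.05857 = 11.83 h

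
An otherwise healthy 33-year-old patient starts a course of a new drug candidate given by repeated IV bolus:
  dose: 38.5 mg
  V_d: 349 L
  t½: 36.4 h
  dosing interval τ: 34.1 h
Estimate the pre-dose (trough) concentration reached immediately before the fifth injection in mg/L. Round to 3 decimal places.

C₀ per dose = Dose / Vd = 38.5 / 349 = 0.1103 mg/L
k = ln2 / t½ = 0.693147 / 36.4 = 0.01904 h⁻¹
Fraction remaining after one interval: r = e^(−kτ) = e^(−0.01904 × 34.1) = 0.5224
Before dose 5, 4 doses have been given (aged 1τ, 2τ, 3τ, 4τ).
C_trough = C₀ × (r + r² + … + r^4) = C₀ × r(1−r^4)/(1−r)
        = 0.1103 × 0.5224 × (1 − 0.07448) / (1 − 0.5224) = 0.1117 mg/L

0.112 mg/L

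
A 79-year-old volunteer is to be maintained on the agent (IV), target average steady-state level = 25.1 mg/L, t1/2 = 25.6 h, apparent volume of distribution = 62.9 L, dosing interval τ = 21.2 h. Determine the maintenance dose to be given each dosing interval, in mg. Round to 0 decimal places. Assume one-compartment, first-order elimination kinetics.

906 mg

k = ln2 / t½ = 0.693147 / 25.6 = 0.02708 h⁻¹
CL = k × Vd = 0.02708 × 62.9 = 1.703 L/h
At steady state, Dose/τ = Css × CL.
Dose = Css × CL × τ = 25.1 × 1.703 × 21.2 = 906.2 mg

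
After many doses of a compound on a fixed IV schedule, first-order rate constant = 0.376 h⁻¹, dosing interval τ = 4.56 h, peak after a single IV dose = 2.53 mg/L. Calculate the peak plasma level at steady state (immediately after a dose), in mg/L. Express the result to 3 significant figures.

3.09 mg/L

e^(−kτ) = e^(−0.3760 × 4.56) = 0.1800
Accumulation ratio R = 1 / (1 − e^(−kτ)) = 1 / (1 − 0.1800) = 1.220
Steady-state peak = C₀ × R = 2.53 × 1.220 = 3.087 mg/L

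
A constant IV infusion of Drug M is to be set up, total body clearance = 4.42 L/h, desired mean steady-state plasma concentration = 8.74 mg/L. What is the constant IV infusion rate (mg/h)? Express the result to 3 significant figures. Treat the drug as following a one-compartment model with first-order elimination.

At steady state, infusion rate R₀ = Css × CL = 8.74 × 4.420 = 38.63 mg/h

38.6 mg/h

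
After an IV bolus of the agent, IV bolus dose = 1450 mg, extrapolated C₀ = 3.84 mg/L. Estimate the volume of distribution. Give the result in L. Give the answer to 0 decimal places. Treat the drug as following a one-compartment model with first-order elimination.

Vd = Dose / C₀ = 1450 / 3.84 = 377.6 L

378 L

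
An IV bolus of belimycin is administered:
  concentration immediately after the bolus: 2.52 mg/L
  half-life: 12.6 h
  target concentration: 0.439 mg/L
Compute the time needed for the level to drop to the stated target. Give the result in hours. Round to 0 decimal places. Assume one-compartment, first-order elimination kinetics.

k = ln2 / t½ = 0.693147 / 12.6 = 0.05501 h⁻¹
t = ln(C₀ / C) / k = ln(2.520 / 0.439) / 0.05501
  = ln(5.740) / 0.05501 = 1.747 / 0.05501 = 31.76 h

32 h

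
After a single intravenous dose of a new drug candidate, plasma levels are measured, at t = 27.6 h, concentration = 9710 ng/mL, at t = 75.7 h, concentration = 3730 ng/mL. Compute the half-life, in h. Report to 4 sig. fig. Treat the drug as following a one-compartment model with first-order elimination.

k = ln(C₁/C₂) / (t₂ − t₁) = ln(9710/3730) / (75.7 − 27.6)
  = 0.9567 / 48.10 = 0.01989 h⁻¹
t½ = ln2 / k = 0.693147 / 0.01989 = 34.85 h

34.85 h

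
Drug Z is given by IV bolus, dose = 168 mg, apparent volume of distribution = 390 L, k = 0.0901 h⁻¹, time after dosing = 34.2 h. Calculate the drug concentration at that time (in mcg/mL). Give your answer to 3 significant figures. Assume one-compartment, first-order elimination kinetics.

0.0198 mcg/mL

C₀ = Dose / Vd = 168.0 / 390 = 0.4308 mg/L
C = C₀ · e^(−k·t) = 0.4308 × e^(−0.09010 × 34.2)
  = 0.4308 × 0.04589 = 0.01977 mg/L
(0.01977 mg/L = 0.01977 mcg/mL)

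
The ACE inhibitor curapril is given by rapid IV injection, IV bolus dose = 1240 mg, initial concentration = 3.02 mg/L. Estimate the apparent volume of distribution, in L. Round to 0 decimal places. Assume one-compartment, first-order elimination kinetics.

411 L

Vd = Dose / C₀ = 1240 / 3.02 = 410.6 L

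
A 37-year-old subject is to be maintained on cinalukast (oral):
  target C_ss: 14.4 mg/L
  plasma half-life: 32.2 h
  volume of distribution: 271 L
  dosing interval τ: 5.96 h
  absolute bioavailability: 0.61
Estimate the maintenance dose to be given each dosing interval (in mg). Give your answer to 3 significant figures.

k = ln2 / t½ = 0.693147 / 32.2 = 0.02153 h⁻¹
CL = k × Vd = 0.02153 × 271 = 5.835 L/h
At steady state, F × (Dose/τ) = Css × CL.
Dose = Css × CL × τ / F = 14.4 × 5.835 × 5.96 / 0.61 = 821.0 mg

821 mg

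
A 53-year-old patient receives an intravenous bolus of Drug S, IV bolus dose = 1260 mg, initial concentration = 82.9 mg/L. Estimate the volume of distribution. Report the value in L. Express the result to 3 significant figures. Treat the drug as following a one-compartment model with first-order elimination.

15.2 L

Vd = Dose / C₀ = 1260 / 82.9 = 15.20 L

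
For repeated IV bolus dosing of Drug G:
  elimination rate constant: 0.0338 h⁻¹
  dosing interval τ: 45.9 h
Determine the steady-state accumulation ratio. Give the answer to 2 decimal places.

e^(−kτ) = e^(−0.03380 × 45.9) = 0.2119
Accumulation ratio R = 1 / (1 − e^(−kτ)) = 1 / (1 − 0.2119) = 1.269

1.27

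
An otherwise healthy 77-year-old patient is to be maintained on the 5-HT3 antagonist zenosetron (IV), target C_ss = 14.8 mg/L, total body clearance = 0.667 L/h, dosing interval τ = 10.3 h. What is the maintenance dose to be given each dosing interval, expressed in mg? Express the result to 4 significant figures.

101.7 mg

At steady state, Dose/τ = Css × CL.
Dose = Css × CL × τ = 14.8 × 0.6670 × 10.3 = 101.7 mg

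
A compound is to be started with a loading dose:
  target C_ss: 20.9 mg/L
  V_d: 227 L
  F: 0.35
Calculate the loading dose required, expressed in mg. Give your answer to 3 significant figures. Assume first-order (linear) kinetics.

13600 mg

LD = Css × Vd / F = 20.9 × 227 / 0.35 = 13560 mg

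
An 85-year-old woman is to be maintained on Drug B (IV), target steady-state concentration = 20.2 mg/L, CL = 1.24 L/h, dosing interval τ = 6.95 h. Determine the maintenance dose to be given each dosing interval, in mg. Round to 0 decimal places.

174 mg

At steady state, Dose/τ = Css × CL.
Dose = Css × CL × τ = 20.2 × 1.240 × 6.95 = 174.1 mg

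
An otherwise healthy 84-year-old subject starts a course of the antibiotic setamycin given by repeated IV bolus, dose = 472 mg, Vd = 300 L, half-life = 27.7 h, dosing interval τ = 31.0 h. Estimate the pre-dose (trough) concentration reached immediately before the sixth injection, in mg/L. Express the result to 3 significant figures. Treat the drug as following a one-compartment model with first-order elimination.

1.31 mg/L

C₀ per dose = Dose / Vd = 472 / 300 = 1.573 mg/L
k = ln2 / t½ = 0.693147 / 27.7 = 0.02502 h⁻¹
Fraction remaining after one interval: r = e^(−kτ) = e^(−0.02502 × 31.0) = 0.4604
Before dose 6, 5 doses have been given (aged 1τ, 2τ, 3τ, 4τ, 5τ).
C_trough = C₀ × (r + r² + … + r^5) = C₀ × r(1−r^5)/(1−r)
        = 1.573 × 0.4604 × (1 − 0.02069) / (1 − 0.4604) = 1.314 mg/L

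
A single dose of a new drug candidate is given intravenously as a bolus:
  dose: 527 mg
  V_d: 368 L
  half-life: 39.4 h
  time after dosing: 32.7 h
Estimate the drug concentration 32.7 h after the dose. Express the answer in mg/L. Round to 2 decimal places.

C₀ = Dose / Vd = 527.0 / 368 = 1.432 mg/L
k = ln2 / t½ = 0.693147 / 39.4 = 0.01759 h⁻¹
C = C₀ · e^(−k·t) = 1.432 × e^(−0.01759 × 32.7)
  = 1.432 × 0.5626 = 0.8056 mg/L

0.81 mg/L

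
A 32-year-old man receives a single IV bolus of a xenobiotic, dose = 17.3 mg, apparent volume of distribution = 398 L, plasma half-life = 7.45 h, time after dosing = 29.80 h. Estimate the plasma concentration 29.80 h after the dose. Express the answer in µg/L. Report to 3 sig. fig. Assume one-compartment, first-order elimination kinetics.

2.72 µg/L

C₀ = Dose / Vd = 17.30 / 398 = 0.04347 mg/L
k = ln2 / t½ = 0.693147 / 7.45 = 0.09304 h⁻¹
t / t½ = 29.80 / 7.45 = 4 half-lives
C = C₀ × (1/2)^4 = 0.04347 × 0.06250 = 0.002717 mg/L
Convert: 0.002717 mg/L × 1000 = 2.717 µg/L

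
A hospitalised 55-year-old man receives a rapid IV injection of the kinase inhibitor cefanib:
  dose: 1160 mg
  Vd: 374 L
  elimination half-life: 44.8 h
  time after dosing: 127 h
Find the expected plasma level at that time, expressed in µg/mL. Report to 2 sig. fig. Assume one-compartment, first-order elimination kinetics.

0.43 µg/mL

C₀ = Dose / Vd = 1160 / 374 = 3.102 mg/L
k = ln2 / t½ = 0.693147 / 44.8 = 0.01547 h⁻¹
C = C₀ · e^(−k·t) = 3.102 × e^(−0.01547 × 127)
  = 3.102 × 0.1402 = 0.4349 mg/L
(0.4349 mg/L = 0.4349 µg/mL)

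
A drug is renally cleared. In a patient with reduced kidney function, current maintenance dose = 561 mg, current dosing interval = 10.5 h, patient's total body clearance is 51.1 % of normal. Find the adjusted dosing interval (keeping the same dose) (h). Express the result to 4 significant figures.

To keep the same average steady-state level, dosing rate must scale with clearance.
CL ratio = 51.1 / 100 = 0.5110
New interval (same dose) = 10.5 / 0.5110 = 20.55 h

20.55 h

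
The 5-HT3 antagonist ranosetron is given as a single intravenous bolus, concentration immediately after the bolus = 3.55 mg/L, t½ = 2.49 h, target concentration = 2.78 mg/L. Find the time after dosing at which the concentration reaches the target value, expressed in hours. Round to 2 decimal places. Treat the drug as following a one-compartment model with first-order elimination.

0.88 h

k = ln2 / t½ = 0.693147 / 2.49 = 0.2784 h⁻¹
t = ln(C₀ / C) / k = ln(3.550 / 2.78) / 0.2784
  = ln(1.277) / 0.2784 = 0.2445 / 0.2784 = 0.8782 h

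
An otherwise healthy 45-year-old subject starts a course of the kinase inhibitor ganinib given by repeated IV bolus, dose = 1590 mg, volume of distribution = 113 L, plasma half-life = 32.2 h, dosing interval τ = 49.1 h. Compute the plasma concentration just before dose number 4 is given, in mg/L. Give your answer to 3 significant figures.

C₀ per dose = Dose / Vd = 1590 / 113 = 14.07 mg/L
k = ln2 / t½ = 0.693147 / 32.2 = 0.02153 h⁻¹
Fraction remaining after one interval: r = e^(−kτ) = e^(−0.02153 × 49.1) = 0.3475
Before dose 4, 3 doses have been given (aged 1τ, 2τ, 3τ).
C_trough = C₀ × (r + r² + … + r^3) = C₀ × r(1−r^3)/(1−r)
        = 14.07 × 0.3475 × (1 − 0.04196) / (1 − 0.3475) = 7.179 mg/L

7.18 mg/L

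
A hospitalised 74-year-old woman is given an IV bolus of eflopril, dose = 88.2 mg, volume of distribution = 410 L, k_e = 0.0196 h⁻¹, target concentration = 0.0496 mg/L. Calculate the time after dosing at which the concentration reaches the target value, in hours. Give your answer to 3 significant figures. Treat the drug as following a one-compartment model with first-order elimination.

C₀ = Dose / Vd = 88.20 / 410 = 0.2151 mg/L
t = ln(C₀ / C) / k = ln(0.2151 / 0.0496) / 0.01960
  = ln(4.337) / 0.01960 = 1.467 / 0.01960 = 74.85 h

74.9 h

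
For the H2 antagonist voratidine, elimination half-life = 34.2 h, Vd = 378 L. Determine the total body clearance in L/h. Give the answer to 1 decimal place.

7.7 L/h

k = ln2 / t½ = 0.693147 / 34.2 = 0.02027 h⁻¹
CL = k × Vd = 0.02027 × 378 = 7.662 L/h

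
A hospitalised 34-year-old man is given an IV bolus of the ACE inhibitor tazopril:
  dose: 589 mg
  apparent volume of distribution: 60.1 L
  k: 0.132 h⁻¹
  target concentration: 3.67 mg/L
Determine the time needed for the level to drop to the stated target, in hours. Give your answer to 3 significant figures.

C₀ = Dose / Vd = 589.0 / 60.1 = 9.800 mg/L
t = ln(C₀ / C) / k = ln(9.800 / 3.67) / 0.1320
  = ln(2.670) / 0.1320 = 0.9821 / 0.1320 = 7.440 h

7.44 h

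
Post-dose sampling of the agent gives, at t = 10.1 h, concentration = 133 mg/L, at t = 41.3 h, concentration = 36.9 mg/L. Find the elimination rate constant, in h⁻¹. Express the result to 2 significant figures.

k = ln(C₁/C₂) / (t₂ − t₁) = ln(133/36.9) / (41.3 − 10.1)
  = 1.282 / 31.20 = 0.04109 h⁻¹

0.041 h⁻¹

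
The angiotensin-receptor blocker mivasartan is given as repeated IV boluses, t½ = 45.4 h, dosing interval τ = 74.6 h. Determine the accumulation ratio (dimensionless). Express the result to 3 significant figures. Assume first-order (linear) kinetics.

k = ln2 / t½ = 0.693147 / 45.4 = 0.01527 h⁻¹
e^(−kτ) = e^(−0.01527 × 74.6) = 0.3201
Accumulation ratio R = 1 / (1 − e^(−kτ)) = 1 / (1 − 0.3201) = 1.471

1.47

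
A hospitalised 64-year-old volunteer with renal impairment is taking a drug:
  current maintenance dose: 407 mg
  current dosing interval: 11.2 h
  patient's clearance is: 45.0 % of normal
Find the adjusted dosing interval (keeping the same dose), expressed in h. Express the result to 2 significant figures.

25 h

To keep the same average steady-state level, dosing rate must scale with clearance.
CL ratio = 45.0 / 100 = 0.4500
New interval (same dose) = 11.2 / 0.4500 = 24.89 h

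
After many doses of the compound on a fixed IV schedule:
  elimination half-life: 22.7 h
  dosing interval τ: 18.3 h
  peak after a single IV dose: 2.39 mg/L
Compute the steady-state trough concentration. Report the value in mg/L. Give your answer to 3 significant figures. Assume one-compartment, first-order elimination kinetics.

3.19 mg/L

k = ln2 / t½ = 0.693147 / 22.7 = 0.03054 h⁻¹
e^(−kτ) = e^(−0.03054 × 18.3) = 0.5718
Accumulation ratio R = 1 / (1 − e^(−kτ)) = 1 / (1 − 0.5718) = 2.335
Steady-state trough = C₀ × R × e^(−kτ) = 2.39 × 2.335 × 0.5718 = 3.191 mg/L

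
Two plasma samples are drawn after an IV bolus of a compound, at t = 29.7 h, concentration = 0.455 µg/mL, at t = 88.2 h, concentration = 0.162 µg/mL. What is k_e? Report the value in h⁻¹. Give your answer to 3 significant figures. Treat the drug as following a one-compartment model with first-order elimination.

k = ln(C₁/C₂) / (t₂ − t₁) = ln(0.455/0.162) / (88.2 − 29.7)
  = 1.033 / 58.50 = 0.01766 h⁻¹

0.0177 h⁻¹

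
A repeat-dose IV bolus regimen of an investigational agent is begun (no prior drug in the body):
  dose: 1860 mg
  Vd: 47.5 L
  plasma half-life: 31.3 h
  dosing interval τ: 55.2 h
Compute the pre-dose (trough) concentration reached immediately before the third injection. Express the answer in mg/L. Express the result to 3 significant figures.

C₀ per dose = Dose / Vd = 1860 / 47.5 = 39.16 mg/L
k = ln2 / t½ = 0.693147 / 31.3 = 0.02215 h⁻¹
Fraction remaining after one interval: r = e^(−kτ) = e^(−0.02215 × 55.2) = 0.2944
Before dose 3, 2 doses have been given (aged 1τ, 2τ).
C_trough = C₀ × (r + r²) = 39.16 × (0.2944 + 0.08667) = 14.92 mg/L

14.9 mg/L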